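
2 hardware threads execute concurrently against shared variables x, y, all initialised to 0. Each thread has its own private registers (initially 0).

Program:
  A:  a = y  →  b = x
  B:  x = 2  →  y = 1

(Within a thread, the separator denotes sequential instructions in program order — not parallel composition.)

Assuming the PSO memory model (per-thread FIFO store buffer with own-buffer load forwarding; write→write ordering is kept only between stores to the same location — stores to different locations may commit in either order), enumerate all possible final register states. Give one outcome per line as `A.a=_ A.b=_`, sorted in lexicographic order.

A.a=0 A.b=0
A.a=0 A.b=2
A.a=1 A.b=0
A.a=1 A.b=2

outcome vector order: (A.a,A.b)
|PSO outcomes| = 4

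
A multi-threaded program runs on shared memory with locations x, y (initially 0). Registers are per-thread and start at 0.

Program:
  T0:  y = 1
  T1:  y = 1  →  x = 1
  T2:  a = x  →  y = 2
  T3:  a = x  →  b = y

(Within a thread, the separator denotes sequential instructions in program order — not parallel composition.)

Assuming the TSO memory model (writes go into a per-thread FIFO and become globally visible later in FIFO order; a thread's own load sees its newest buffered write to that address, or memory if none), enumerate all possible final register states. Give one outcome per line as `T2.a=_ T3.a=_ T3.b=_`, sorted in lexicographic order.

outcome vector order: (T2.a,T3.a,T3.b)
|TSO outcomes| = 10

T2.a=0 T3.a=0 T3.b=0
T2.a=0 T3.a=0 T3.b=1
T2.a=0 T3.a=0 T3.b=2
T2.a=0 T3.a=1 T3.b=1
T2.a=0 T3.a=1 T3.b=2
T2.a=1 T3.a=0 T3.b=0
T2.a=1 T3.a=0 T3.b=1
T2.a=1 T3.a=0 T3.b=2
T2.a=1 T3.a=1 T3.b=1
T2.a=1 T3.a=1 T3.b=2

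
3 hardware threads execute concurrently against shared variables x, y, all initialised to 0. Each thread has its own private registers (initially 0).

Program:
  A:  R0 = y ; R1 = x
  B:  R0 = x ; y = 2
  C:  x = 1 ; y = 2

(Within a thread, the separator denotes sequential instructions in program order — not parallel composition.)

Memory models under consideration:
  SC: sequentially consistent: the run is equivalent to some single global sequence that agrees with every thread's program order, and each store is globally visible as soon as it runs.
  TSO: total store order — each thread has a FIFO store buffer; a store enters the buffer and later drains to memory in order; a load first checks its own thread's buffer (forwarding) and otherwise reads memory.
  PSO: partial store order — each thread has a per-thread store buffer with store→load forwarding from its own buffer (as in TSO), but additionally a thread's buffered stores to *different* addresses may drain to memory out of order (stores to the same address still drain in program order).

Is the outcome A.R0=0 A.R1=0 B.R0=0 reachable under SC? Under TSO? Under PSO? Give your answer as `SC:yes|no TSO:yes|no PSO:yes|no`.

SC:yes TSO:yes PSO:yes

outcome vector order: (A.R0,A.R1,B.R0)
SC (7): 000, 001, 010, 011, 200, 210, 211
TSO (7): 000, 001, 010, 011, 200, 210, 211
PSO (8): 000, 001, 010, 011, 200, 201, 210, 211
target 000 ∈ {SC,TSO,PSO}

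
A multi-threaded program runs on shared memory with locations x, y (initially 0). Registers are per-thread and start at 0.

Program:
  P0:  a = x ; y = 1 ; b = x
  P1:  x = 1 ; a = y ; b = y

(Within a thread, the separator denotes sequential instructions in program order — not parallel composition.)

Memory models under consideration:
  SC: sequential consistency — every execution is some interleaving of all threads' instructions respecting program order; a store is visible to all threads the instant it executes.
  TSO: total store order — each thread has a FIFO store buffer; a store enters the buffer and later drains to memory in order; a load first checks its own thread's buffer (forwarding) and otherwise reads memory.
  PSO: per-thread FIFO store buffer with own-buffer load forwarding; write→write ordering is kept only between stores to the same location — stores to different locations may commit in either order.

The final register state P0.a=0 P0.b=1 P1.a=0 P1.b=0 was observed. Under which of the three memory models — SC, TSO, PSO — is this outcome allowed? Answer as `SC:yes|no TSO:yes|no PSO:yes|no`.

SC:yes TSO:yes PSO:yes

outcome vector order: (P0.a,P0.b,P1.a,P1.b)
[SC] allowed = {<0 0 1 1>, <0 1 0 0>, <0 1 0 1>, <0 1 1 1>, <1 1 0 0>, <1 1 0 1>, <1 1 1 1>}
[TSO] allowed = {<0 0 0 0>, <0 0 0 1>, <0 0 1 1>, <0 1 0 0>, <0 1 0 1>, <0 1 1 1>, <1 1 0 0>, <1 1 0 1>, <1 1 1 1>}
[PSO] allowed = {<0 0 0 0>, <0 0 0 1>, <0 0 1 1>, <0 1 0 0>, <0 1 0 1>, <0 1 1 1>, <1 1 0 0>, <1 1 0 1>, <1 1 1 1>}
target <0 1 0 0> ∈ {SC,TSO,PSO}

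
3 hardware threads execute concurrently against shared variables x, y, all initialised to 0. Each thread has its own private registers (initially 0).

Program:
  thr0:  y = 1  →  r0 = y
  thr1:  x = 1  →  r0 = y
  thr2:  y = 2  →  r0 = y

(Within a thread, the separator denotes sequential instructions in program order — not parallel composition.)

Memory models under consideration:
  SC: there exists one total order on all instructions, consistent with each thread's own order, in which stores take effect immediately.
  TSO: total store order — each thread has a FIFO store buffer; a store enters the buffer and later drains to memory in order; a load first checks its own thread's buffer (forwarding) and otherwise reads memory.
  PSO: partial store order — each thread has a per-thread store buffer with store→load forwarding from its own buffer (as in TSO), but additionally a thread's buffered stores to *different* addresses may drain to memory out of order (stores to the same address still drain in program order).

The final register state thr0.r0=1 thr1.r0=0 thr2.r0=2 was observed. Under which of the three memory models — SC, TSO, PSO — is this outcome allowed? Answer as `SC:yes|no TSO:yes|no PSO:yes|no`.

outcome vector order: (thr0.r0,thr1.r0,thr2.r0)
SC (9): <1 0 1> <1 0 2> <1 1 1> <1 1 2> <1 2 1> <1 2 2> <2 0 2> <2 1 2> <2 2 2>
TSO (9): <1 0 1> <1 0 2> <1 1 1> <1 1 2> <1 2 1> <1 2 2> <2 0 2> <2 1 2> <2 2 2>
PSO (9): <1 0 1> <1 0 2> <1 1 1> <1 1 2> <1 2 1> <1 2 2> <2 0 2> <2 1 2> <2 2 2>
target <1 0 2> ∈ {SC,TSO,PSO}

SC:yes TSO:yes PSO:yes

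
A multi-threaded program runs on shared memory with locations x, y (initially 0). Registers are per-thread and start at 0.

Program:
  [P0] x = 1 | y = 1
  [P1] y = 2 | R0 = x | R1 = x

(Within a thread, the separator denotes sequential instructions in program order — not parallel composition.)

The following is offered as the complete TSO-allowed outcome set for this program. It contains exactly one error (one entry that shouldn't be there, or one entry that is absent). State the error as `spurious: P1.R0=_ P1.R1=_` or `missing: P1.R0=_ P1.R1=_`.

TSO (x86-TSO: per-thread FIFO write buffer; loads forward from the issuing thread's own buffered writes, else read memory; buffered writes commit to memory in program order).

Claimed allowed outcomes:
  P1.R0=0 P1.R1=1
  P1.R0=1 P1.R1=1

outcome vector order: (P1.R0,P1.R1)
TSO: 3 outcomes — {<0 0>, <0 1>, <1 1>}
TSO∖claimed = {<0 0>}

missing: P1.R0=0 P1.R1=0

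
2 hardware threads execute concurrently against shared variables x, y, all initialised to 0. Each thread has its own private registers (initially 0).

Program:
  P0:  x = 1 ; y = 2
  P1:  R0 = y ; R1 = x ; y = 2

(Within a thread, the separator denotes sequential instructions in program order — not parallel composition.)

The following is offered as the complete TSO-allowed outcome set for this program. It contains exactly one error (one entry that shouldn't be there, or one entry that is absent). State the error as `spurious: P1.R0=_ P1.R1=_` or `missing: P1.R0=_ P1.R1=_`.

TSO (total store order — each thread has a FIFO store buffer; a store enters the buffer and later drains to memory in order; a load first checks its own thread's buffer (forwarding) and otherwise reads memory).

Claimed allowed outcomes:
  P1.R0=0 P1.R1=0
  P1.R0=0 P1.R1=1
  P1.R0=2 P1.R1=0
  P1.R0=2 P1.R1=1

outcome vector order: (P1.R0,P1.R1)
under TSO → 0/0 0/1 2/1
claimed∖TSO = {2/0}

spurious: P1.R0=2 P1.R1=0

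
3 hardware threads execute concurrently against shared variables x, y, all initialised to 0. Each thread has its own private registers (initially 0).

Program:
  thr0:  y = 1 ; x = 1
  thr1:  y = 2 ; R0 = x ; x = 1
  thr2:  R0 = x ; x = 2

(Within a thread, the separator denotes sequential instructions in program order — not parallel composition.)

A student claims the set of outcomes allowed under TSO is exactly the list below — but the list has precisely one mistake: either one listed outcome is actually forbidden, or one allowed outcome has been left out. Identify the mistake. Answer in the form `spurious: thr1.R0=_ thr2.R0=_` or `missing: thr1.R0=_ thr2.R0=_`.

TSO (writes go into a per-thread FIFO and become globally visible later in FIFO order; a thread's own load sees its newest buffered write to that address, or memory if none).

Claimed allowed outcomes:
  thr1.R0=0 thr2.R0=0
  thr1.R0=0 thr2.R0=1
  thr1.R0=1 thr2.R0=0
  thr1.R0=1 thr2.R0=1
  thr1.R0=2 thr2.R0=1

missing: thr1.R0=2 thr2.R0=0

outcome vector order: (thr1.R0,thr2.R0)
TSO (6): 00, 01, 10, 11, 20, 21
TSO∖claimed = {20}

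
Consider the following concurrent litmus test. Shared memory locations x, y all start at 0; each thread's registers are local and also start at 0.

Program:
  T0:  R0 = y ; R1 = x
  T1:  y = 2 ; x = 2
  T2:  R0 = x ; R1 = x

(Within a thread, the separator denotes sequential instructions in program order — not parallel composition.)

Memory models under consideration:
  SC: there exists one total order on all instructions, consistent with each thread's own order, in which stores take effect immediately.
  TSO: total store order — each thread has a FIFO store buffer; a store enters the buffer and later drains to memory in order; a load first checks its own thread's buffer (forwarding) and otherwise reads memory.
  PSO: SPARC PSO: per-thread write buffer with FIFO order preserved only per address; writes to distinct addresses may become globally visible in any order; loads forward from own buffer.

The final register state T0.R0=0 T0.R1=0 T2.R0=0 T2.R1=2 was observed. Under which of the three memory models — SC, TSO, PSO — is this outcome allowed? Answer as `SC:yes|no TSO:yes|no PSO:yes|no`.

SC:yes TSO:yes PSO:yes

outcome vector order: (T0.R0,T0.R1,T2.R0,T2.R1)
under SC → 0000 0002 0022 0200 0202 0222 2000 2002 2022 2200 2202 2222
under TSO → 0000 0002 0022 0200 0202 0222 2000 2002 2022 2200 2202 2222
under PSO → 0000 0002 0022 0200 0202 0222 2000 2002 2022 2200 2202 2222
target 0002 ∈ {SC,TSO,PSO}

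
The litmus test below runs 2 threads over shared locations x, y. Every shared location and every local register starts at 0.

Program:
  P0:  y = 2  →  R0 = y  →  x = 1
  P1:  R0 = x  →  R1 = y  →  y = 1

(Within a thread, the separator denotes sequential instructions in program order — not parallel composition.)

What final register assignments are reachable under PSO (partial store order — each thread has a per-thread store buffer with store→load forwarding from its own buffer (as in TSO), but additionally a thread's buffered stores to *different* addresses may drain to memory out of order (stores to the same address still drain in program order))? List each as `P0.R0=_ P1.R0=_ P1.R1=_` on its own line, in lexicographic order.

outcome vector order: (P0.R0,P1.R0,P1.R1)
|PSO outcomes| = 6

P0.R0=1 P1.R0=0 P1.R1=0
P0.R0=1 P1.R0=0 P1.R1=2
P0.R0=2 P1.R0=0 P1.R1=0
P0.R0=2 P1.R0=0 P1.R1=2
P0.R0=2 P1.R0=1 P1.R1=0
P0.R0=2 P1.R0=1 P1.R1=2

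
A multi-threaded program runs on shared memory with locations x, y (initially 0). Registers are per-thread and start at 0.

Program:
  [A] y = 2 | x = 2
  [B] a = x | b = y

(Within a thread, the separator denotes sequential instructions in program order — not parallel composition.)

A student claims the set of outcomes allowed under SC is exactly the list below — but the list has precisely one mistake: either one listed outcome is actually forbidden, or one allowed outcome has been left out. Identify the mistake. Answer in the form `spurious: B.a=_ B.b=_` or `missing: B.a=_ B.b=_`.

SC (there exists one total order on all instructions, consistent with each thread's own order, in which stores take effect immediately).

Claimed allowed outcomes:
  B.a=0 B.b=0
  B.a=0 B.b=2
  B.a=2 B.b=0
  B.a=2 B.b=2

spurious: B.a=2 B.b=0

outcome vector order: (B.a,B.b)
SC (3): (0,0) (0,2) (2,2)
claimed∖SC = {(2,0)}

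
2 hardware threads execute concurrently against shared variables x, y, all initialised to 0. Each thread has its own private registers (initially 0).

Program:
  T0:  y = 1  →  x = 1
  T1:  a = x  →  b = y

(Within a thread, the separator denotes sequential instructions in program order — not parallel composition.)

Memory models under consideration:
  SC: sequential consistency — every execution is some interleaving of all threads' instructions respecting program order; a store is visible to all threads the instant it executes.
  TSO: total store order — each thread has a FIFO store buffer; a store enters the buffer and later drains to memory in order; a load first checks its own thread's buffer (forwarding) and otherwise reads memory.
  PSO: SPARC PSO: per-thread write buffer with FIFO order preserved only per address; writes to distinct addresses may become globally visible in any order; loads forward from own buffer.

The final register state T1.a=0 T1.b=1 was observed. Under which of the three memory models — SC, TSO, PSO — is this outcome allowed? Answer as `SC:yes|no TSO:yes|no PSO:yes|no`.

SC:yes TSO:yes PSO:yes

outcome vector order: (T1.a,T1.b)
under SC → <0 0> <0 1> <1 1>
under TSO → <0 0> <0 1> <1 1>
under PSO → <0 0> <0 1> <1 0> <1 1>
target <0 1> ∈ {SC,TSO,PSO}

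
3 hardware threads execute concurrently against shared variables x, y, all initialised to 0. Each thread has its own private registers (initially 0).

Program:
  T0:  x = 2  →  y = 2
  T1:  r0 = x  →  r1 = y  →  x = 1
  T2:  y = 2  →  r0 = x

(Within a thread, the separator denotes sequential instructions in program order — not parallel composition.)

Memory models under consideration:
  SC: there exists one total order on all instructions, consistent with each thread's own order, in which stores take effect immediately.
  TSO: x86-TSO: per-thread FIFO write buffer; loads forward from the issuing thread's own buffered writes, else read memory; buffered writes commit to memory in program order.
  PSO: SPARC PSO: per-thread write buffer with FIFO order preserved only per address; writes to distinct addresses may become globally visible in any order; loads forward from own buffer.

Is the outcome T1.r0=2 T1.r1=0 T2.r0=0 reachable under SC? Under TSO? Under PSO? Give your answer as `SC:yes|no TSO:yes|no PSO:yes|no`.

SC:no TSO:yes PSO:yes

outcome vector order: (T1.r0,T1.r1,T2.r0)
SC (11): 0/0/0; 0/0/1; 0/0/2; 0/2/0; 0/2/1; 0/2/2; 2/0/1; 2/0/2; 2/2/0; 2/2/1; 2/2/2
TSO (12): 0/0/0; 0/0/1; 0/0/2; 0/2/0; 0/2/1; 0/2/2; 2/0/0; 2/0/1; 2/0/2; 2/2/0; 2/2/1; 2/2/2
PSO (12): 0/0/0; 0/0/1; 0/0/2; 0/2/0; 0/2/1; 0/2/2; 2/0/0; 2/0/1; 2/0/2; 2/2/0; 2/2/1; 2/2/2
target 2/0/0 ∈ {TSO,PSO}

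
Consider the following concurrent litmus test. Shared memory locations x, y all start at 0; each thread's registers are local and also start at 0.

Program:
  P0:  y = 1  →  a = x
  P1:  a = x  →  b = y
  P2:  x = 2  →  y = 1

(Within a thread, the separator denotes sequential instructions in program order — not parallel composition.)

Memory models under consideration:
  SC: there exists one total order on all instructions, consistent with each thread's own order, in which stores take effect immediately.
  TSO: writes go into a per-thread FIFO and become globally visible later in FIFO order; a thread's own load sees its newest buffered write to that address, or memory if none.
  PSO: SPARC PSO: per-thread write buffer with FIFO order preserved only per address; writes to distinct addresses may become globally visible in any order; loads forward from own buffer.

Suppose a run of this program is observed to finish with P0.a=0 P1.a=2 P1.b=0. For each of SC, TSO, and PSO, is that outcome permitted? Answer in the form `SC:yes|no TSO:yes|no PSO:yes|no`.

outcome vector order: (P0.a,P1.a,P1.b)
SC: 7 outcomes — {(0,0,0); (0,0,1); (0,2,1); (2,0,0); (2,0,1); (2,2,0); (2,2,1)}
TSO: 8 outcomes — {(0,0,0); (0,0,1); (0,2,0); (0,2,1); (2,0,0); (2,0,1); (2,2,0); (2,2,1)}
PSO: 8 outcomes — {(0,0,0); (0,0,1); (0,2,0); (0,2,1); (2,0,0); (2,0,1); (2,2,0); (2,2,1)}
target (0,2,0) ∈ {TSO,PSO}

SC:no TSO:yes PSO:yes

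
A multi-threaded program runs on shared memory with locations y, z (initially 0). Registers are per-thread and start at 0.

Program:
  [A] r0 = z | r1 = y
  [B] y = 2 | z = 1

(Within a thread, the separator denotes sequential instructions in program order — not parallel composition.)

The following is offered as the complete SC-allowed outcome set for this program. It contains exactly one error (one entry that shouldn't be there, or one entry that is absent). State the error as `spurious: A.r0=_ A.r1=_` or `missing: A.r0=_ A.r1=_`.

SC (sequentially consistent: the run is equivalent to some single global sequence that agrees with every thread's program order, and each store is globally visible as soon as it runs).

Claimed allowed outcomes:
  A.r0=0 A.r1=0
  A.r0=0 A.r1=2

outcome vector order: (A.r0,A.r1)
under SC → <0 0> <0 2> <1 2>
SC∖claimed = {<1 2>}

missing: A.r0=1 A.r1=2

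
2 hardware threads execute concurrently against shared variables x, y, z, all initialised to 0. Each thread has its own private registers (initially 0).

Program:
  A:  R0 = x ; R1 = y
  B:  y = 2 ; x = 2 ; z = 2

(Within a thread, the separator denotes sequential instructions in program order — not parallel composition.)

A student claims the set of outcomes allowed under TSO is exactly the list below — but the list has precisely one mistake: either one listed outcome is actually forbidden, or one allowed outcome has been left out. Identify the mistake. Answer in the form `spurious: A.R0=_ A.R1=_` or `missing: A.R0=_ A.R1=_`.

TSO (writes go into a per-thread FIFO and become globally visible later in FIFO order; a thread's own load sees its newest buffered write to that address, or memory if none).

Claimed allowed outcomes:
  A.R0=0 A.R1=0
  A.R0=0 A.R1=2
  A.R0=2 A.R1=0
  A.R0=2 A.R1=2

spurious: A.R0=2 A.R1=0

outcome vector order: (A.R0,A.R1)
TSO (3): 00 02 22
claimed∖TSO = {20}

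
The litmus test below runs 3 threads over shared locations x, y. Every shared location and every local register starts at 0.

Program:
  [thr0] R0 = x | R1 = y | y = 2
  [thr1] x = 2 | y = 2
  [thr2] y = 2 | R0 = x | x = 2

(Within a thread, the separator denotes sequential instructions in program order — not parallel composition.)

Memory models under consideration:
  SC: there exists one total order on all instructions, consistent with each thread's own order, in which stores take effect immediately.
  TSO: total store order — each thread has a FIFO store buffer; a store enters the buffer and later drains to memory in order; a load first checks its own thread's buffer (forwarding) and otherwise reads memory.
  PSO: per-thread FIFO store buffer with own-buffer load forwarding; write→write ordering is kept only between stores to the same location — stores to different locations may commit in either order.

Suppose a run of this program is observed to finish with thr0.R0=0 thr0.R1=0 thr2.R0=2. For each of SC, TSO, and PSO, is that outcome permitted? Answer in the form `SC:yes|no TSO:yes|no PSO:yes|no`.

SC:yes TSO:yes PSO:yes

outcome vector order: (thr0.R0,thr0.R1,thr2.R0)
[SC] allowed = {(0,0,0), (0,0,2), (0,2,0), (0,2,2), (2,0,2), (2,2,0), (2,2,2)}
[TSO] allowed = {(0,0,0), (0,0,2), (0,2,0), (0,2,2), (2,0,0), (2,0,2), (2,2,0), (2,2,2)}
[PSO] allowed = {(0,0,0), (0,0,2), (0,2,0), (0,2,2), (2,0,0), (2,0,2), (2,2,0), (2,2,2)}
target (0,0,2) ∈ {SC,TSO,PSO}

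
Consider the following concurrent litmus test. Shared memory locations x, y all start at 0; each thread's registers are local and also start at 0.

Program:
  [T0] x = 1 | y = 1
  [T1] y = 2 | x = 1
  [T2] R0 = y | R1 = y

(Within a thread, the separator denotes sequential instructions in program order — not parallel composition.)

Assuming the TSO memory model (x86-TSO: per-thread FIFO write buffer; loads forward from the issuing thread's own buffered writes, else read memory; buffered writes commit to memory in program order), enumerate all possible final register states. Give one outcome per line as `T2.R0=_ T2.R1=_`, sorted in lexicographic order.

T2.R0=0 T2.R1=0
T2.R0=0 T2.R1=1
T2.R0=0 T2.R1=2
T2.R0=1 T2.R1=1
T2.R0=1 T2.R1=2
T2.R0=2 T2.R1=1
T2.R0=2 T2.R1=2

outcome vector order: (T2.R0,T2.R1)
|TSO outcomes| = 7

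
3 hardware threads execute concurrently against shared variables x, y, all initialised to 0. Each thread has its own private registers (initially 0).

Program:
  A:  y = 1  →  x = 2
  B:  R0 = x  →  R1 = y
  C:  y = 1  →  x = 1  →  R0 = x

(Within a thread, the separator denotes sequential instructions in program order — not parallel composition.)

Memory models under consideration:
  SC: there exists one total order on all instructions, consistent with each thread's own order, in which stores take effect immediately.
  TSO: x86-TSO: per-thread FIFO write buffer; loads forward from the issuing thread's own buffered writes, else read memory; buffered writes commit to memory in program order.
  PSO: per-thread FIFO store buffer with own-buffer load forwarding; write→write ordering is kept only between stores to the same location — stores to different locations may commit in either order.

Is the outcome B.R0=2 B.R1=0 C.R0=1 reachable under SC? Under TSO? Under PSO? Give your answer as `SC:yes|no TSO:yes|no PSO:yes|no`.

outcome vector order: (B.R0,B.R1,C.R0)
under SC → <0 0 1> <0 0 2> <0 1 1> <0 1 2> <1 1 1> <1 1 2> <2 1 1> <2 1 2>
under TSO → <0 0 1> <0 0 2> <0 1 1> <0 1 2> <1 1 1> <1 1 2> <2 1 1> <2 1 2>
under PSO → <0 0 1> <0 0 2> <0 1 1> <0 1 2> <1 0 1> <1 0 2> <1 1 1> <1 1 2> <2 0 1> <2 0 2> <2 1 1> <2 1 2>
target <2 0 1> ∈ {PSO}

SC:no TSO:no PSO:yes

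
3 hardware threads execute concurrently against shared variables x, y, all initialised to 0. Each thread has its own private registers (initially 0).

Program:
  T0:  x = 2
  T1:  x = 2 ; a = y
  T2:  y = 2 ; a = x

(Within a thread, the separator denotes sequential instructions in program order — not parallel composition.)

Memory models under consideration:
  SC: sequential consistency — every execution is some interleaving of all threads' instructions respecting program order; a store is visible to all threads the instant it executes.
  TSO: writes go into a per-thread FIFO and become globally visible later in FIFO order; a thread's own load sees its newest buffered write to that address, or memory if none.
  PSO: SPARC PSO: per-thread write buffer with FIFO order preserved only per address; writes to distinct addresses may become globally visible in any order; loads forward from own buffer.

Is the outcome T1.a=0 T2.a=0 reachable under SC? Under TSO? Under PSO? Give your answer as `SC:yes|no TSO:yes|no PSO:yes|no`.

outcome vector order: (T1.a,T2.a)
SC (3): 02; 20; 22
TSO (4): 00; 02; 20; 22
PSO (4): 00; 02; 20; 22
target 00 ∈ {TSO,PSO}

SC:no TSO:yes PSO:yes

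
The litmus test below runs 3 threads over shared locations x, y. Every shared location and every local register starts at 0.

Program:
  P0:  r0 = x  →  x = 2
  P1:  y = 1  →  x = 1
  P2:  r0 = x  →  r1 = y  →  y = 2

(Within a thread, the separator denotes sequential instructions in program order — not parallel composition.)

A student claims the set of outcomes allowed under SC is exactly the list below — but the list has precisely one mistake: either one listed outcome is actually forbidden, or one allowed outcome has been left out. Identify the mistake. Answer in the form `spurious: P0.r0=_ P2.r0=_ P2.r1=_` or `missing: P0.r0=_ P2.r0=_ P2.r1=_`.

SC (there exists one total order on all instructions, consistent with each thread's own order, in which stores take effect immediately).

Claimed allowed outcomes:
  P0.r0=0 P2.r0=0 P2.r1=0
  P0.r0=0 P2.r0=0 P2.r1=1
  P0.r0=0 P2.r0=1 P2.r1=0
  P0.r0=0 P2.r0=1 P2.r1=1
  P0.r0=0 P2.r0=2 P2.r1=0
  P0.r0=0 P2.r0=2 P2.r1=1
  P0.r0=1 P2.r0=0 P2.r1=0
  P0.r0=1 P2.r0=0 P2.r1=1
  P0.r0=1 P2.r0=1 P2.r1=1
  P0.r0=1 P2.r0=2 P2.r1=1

outcome vector order: (P0.r0,P2.r0,P2.r1)
under SC → (0,0,0); (0,0,1); (0,1,1); (0,2,0); (0,2,1); (1,0,0); (1,0,1); (1,1,1); (1,2,1)
claimed∖SC = {(0,1,0)}

spurious: P0.r0=0 P2.r0=1 P2.r1=0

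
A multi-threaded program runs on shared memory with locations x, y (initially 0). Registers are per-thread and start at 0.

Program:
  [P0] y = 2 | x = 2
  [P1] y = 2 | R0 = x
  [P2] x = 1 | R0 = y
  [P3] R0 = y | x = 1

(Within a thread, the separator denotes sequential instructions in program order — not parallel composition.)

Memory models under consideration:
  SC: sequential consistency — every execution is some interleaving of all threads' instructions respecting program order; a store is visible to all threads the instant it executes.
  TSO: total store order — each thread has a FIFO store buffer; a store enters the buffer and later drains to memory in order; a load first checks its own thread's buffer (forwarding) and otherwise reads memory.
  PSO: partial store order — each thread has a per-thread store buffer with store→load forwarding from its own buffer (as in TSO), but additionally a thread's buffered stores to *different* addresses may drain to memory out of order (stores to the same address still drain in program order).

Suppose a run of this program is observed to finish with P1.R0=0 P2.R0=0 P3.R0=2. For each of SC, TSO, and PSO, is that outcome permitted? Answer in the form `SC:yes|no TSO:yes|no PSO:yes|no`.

outcome vector order: (P1.R0,P2.R0,P3.R0)
[SC] allowed = {<0 2 0> <0 2 2> <1 0 0> <1 0 2> <1 2 0> <1 2 2> <2 0 0> <2 0 2> <2 2 0> <2 2 2>}
[TSO] allowed = {<0 0 0> <0 0 2> <0 2 0> <0 2 2> <1 0 0> <1 0 2> <1 2 0> <1 2 2> <2 0 0> <2 0 2> <2 2 0> <2 2 2>}
[PSO] allowed = {<0 0 0> <0 0 2> <0 2 0> <0 2 2> <1 0 0> <1 0 2> <1 2 0> <1 2 2> <2 0 0> <2 0 2> <2 2 0> <2 2 2>}
target <0 0 2> ∈ {TSO,PSO}

SC:no TSO:yes PSO:yes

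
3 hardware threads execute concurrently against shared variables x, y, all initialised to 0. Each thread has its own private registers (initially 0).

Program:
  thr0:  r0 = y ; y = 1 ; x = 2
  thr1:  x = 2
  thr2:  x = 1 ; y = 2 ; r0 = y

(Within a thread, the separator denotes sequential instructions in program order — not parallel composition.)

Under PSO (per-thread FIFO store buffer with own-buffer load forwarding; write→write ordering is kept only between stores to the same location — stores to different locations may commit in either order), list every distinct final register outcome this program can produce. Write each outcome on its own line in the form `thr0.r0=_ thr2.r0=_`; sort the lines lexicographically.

thr0.r0=0 thr2.r0=1
thr0.r0=0 thr2.r0=2
thr0.r0=2 thr2.r0=1
thr0.r0=2 thr2.r0=2

outcome vector order: (thr0.r0,thr2.r0)
|PSO outcomes| = 4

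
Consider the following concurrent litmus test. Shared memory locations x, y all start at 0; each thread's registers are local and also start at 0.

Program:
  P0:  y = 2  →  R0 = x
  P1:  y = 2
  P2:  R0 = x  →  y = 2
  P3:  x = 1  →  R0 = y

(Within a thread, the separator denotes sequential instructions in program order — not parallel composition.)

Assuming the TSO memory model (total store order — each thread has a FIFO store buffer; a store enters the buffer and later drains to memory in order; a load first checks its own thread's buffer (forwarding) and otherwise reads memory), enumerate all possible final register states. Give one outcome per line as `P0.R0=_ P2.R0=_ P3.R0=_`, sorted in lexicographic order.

P0.R0=0 P2.R0=0 P3.R0=0
P0.R0=0 P2.R0=0 P3.R0=2
P0.R0=0 P2.R0=1 P3.R0=0
P0.R0=0 P2.R0=1 P3.R0=2
P0.R0=1 P2.R0=0 P3.R0=0
P0.R0=1 P2.R0=0 P3.R0=2
P0.R0=1 P2.R0=1 P3.R0=0
P0.R0=1 P2.R0=1 P3.R0=2

outcome vector order: (P0.R0,P2.R0,P3.R0)
|TSO outcomes| = 8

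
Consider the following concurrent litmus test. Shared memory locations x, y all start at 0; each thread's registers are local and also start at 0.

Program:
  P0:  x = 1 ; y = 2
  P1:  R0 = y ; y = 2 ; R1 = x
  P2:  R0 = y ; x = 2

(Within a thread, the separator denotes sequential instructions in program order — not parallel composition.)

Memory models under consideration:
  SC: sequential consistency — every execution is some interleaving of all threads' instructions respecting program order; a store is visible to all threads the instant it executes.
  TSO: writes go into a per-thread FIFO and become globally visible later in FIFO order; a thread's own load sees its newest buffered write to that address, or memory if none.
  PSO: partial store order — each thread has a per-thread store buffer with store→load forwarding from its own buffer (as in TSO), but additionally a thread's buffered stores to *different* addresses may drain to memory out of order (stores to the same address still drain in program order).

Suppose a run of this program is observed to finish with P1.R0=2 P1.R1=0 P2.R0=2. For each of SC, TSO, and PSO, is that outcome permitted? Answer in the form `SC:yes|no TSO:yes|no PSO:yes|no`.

SC:no TSO:no PSO:yes

outcome vector order: (P1.R0,P1.R1,P2.R0)
SC: 10 outcomes — {<0 0 0> <0 0 2> <0 1 0> <0 1 2> <0 2 0> <0 2 2> <2 1 0> <2 1 2> <2 2 0> <2 2 2>}
TSO: 10 outcomes — {<0 0 0> <0 0 2> <0 1 0> <0 1 2> <0 2 0> <0 2 2> <2 1 0> <2 1 2> <2 2 0> <2 2 2>}
PSO: 12 outcomes — {<0 0 0> <0 0 2> <0 1 0> <0 1 2> <0 2 0> <0 2 2> <2 0 0> <2 0 2> <2 1 0> <2 1 2> <2 2 0> <2 2 2>}
target <2 0 2> ∈ {PSO}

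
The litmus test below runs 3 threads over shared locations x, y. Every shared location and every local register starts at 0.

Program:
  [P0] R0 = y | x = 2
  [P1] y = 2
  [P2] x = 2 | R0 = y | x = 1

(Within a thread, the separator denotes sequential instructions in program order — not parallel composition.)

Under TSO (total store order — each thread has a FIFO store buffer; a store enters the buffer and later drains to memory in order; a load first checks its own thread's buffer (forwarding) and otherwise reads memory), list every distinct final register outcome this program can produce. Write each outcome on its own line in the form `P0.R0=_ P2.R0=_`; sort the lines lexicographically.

outcome vector order: (P0.R0,P2.R0)
|TSO outcomes| = 4

P0.R0=0 P2.R0=0
P0.R0=0 P2.R0=2
P0.R0=2 P2.R0=0
P0.R0=2 P2.R0=2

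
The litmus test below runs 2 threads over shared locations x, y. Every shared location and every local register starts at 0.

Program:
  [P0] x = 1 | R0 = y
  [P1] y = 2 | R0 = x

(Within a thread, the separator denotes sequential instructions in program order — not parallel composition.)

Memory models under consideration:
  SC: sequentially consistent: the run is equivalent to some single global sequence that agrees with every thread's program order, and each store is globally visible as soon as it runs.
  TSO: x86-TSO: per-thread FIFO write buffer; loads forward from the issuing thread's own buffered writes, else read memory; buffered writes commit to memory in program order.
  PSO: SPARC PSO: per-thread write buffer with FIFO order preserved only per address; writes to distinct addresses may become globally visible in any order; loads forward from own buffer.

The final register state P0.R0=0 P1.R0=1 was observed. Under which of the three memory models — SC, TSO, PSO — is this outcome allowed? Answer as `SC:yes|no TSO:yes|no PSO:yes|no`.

SC:yes TSO:yes PSO:yes

outcome vector order: (P0.R0,P1.R0)
under SC → 01 20 21
under TSO → 00 01 20 21
under PSO → 00 01 20 21
target 01 ∈ {SC,TSO,PSO}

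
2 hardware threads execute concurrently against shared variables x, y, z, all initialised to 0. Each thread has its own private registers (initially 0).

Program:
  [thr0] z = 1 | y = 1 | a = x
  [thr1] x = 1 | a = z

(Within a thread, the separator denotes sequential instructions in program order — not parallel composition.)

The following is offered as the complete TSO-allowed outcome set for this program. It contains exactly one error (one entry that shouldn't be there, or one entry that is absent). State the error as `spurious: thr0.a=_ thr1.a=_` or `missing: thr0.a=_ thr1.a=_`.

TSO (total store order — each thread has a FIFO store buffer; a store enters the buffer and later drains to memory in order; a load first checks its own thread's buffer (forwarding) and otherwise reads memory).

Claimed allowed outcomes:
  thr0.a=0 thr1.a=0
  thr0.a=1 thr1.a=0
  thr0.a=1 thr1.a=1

outcome vector order: (thr0.a,thr1.a)
TSO (4): 0/0; 0/1; 1/0; 1/1
TSO∖claimed = {0/1}

missing: thr0.a=0 thr1.a=1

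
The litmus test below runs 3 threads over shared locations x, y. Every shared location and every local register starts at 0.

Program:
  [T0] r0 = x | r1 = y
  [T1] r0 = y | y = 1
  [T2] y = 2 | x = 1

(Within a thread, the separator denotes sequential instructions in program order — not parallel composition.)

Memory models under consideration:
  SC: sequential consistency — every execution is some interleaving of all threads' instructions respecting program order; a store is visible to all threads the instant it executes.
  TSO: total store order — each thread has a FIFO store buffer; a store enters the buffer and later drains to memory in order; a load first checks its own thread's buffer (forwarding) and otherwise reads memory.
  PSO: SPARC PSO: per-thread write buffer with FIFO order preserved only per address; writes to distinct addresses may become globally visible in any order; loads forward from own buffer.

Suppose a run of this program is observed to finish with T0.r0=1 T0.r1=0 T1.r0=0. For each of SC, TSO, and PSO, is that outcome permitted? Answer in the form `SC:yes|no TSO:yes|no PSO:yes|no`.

outcome vector order: (T0.r0,T0.r1,T1.r0)
under SC → 0/0/0; 0/0/2; 0/1/0; 0/1/2; 0/2/0; 0/2/2; 1/1/0; 1/1/2; 1/2/0; 1/2/2
under TSO → 0/0/0; 0/0/2; 0/1/0; 0/1/2; 0/2/0; 0/2/2; 1/1/0; 1/1/2; 1/2/0; 1/2/2
under PSO → 0/0/0; 0/0/2; 0/1/0; 0/1/2; 0/2/0; 0/2/2; 1/0/0; 1/0/2; 1/1/0; 1/1/2; 1/2/0; 1/2/2
target 1/0/0 ∈ {PSO}

SC:no TSO:no PSO:yes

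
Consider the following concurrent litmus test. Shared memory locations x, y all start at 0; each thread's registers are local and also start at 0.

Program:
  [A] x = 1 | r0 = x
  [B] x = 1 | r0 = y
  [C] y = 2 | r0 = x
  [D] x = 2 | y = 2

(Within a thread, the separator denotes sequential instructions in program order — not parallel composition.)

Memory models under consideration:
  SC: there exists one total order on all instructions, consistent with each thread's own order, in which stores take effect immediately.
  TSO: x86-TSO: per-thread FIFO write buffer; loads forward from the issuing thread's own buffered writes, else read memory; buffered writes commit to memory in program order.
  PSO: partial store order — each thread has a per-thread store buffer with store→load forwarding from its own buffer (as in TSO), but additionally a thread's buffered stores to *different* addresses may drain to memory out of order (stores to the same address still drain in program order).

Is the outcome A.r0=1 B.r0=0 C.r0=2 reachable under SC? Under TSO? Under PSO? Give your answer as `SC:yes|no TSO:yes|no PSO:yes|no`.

outcome vector order: (A.r0,B.r0,C.r0)
under SC → 1/0/1; 1/0/2; 1/2/0; 1/2/1; 1/2/2; 2/0/1; 2/0/2; 2/2/0; 2/2/1; 2/2/2
under TSO → 1/0/0; 1/0/1; 1/0/2; 1/2/0; 1/2/1; 1/2/2; 2/0/0; 2/0/1; 2/0/2; 2/2/0; 2/2/1; 2/2/2
under PSO → 1/0/0; 1/0/1; 1/0/2; 1/2/0; 1/2/1; 1/2/2; 2/0/0; 2/0/1; 2/0/2; 2/2/0; 2/2/1; 2/2/2
target 1/0/2 ∈ {SC,TSO,PSO}

SC:yes TSO:yes PSO:yes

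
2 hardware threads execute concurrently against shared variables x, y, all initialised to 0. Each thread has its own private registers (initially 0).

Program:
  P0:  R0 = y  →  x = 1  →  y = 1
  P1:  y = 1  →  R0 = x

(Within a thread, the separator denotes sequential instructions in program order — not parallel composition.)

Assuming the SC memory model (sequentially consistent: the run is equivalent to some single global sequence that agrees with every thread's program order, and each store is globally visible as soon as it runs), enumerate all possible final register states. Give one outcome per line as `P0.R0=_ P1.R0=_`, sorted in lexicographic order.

P0.R0=0 P1.R0=0
P0.R0=0 P1.R0=1
P0.R0=1 P1.R0=0
P0.R0=1 P1.R0=1

outcome vector order: (P0.R0,P1.R0)
|SC outcomes| = 4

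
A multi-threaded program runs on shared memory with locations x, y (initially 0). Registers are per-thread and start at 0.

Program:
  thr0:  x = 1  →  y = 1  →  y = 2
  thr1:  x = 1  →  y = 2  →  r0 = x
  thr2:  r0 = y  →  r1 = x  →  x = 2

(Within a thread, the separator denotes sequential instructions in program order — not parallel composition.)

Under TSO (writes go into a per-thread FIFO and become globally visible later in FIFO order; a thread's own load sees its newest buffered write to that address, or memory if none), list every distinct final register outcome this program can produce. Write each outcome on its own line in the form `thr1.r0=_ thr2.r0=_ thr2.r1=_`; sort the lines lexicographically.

outcome vector order: (thr1.r0,thr2.r0,thr2.r1)
|TSO outcomes| = 8

thr1.r0=1 thr2.r0=0 thr2.r1=0
thr1.r0=1 thr2.r0=0 thr2.r1=1
thr1.r0=1 thr2.r0=1 thr2.r1=1
thr1.r0=1 thr2.r0=2 thr2.r1=1
thr1.r0=2 thr2.r0=0 thr2.r1=0
thr1.r0=2 thr2.r0=0 thr2.r1=1
thr1.r0=2 thr2.r0=1 thr2.r1=1
thr1.r0=2 thr2.r0=2 thr2.r1=1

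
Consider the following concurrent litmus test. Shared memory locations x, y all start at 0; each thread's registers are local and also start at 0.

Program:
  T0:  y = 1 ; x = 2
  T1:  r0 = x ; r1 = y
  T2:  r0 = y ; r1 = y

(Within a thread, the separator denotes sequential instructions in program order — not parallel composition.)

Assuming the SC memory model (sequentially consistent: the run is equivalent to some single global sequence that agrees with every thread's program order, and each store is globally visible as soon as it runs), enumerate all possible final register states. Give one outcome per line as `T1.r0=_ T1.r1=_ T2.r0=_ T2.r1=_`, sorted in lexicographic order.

outcome vector order: (T1.r0,T1.r1,T2.r0,T2.r1)
|SC outcomes| = 9

T1.r0=0 T1.r1=0 T2.r0=0 T2.r1=0
T1.r0=0 T1.r1=0 T2.r0=0 T2.r1=1
T1.r0=0 T1.r1=0 T2.r0=1 T2.r1=1
T1.r0=0 T1.r1=1 T2.r0=0 T2.r1=0
T1.r0=0 T1.r1=1 T2.r0=0 T2.r1=1
T1.r0=0 T1.r1=1 T2.r0=1 T2.r1=1
T1.r0=2 T1.r1=1 T2.r0=0 T2.r1=0
T1.r0=2 T1.r1=1 T2.r0=0 T2.r1=1
T1.r0=2 T1.r1=1 T2.r0=1 T2.r1=1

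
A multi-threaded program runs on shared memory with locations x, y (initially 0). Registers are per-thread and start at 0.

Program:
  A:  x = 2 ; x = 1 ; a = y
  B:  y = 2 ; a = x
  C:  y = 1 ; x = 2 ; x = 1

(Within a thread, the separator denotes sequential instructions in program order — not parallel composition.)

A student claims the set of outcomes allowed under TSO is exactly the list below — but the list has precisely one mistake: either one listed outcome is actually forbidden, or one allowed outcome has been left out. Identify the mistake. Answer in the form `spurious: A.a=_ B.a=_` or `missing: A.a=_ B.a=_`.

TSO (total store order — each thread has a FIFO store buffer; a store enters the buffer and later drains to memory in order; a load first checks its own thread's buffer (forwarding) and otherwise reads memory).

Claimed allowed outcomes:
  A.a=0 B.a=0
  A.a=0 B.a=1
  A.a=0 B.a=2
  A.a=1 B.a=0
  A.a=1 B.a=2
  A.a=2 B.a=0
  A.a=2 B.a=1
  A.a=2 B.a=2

outcome vector order: (A.a,B.a)
[TSO] allowed = {00, 01, 02, 10, 11, 12, 20, 21, 22}
TSO∖claimed = {11}

missing: A.a=1 B.a=1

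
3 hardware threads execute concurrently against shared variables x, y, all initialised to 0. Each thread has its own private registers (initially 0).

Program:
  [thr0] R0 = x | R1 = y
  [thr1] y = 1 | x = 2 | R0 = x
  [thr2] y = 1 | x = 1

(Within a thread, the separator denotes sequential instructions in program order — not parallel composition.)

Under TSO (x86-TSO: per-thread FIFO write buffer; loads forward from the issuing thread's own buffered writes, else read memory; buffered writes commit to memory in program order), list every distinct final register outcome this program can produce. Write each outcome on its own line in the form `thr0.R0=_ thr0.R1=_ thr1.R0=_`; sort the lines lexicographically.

outcome vector order: (thr0.R0,thr0.R1,thr1.R0)
|TSO outcomes| = 8

thr0.R0=0 thr0.R1=0 thr1.R0=1
thr0.R0=0 thr0.R1=0 thr1.R0=2
thr0.R0=0 thr0.R1=1 thr1.R0=1
thr0.R0=0 thr0.R1=1 thr1.R0=2
thr0.R0=1 thr0.R1=1 thr1.R0=1
thr0.R0=1 thr0.R1=1 thr1.R0=2
thr0.R0=2 thr0.R1=1 thr1.R0=1
thr0.R0=2 thr0.R1=1 thr1.R0=2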